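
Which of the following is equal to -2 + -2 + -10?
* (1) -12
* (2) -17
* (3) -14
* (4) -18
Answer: 3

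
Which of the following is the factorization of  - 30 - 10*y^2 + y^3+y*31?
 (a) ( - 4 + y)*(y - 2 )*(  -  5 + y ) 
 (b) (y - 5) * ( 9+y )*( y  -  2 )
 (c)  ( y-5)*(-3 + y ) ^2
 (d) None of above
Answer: d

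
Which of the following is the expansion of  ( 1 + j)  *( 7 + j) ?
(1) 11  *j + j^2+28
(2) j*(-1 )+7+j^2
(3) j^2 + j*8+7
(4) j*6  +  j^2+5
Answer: 3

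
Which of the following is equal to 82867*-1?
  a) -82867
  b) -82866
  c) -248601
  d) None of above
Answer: a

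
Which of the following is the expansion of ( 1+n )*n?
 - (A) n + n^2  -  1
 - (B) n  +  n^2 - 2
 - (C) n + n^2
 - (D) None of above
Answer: C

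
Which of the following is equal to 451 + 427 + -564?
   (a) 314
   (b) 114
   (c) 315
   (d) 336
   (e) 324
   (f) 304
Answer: a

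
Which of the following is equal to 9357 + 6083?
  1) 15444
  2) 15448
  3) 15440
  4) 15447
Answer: 3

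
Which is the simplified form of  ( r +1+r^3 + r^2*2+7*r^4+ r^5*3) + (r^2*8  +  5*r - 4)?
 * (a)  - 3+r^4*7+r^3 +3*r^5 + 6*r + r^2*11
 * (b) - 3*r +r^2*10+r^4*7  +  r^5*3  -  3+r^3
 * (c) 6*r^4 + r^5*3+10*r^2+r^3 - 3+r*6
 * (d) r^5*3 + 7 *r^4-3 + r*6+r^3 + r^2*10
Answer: d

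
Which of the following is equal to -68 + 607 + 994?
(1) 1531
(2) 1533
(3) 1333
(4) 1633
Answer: 2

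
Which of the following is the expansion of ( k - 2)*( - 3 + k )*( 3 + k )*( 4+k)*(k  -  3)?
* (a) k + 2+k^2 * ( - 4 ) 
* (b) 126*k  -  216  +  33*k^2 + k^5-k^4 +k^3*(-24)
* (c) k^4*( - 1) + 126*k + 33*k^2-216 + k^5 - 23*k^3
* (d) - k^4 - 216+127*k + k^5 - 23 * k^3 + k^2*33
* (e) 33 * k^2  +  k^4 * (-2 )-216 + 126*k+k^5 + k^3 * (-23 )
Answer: c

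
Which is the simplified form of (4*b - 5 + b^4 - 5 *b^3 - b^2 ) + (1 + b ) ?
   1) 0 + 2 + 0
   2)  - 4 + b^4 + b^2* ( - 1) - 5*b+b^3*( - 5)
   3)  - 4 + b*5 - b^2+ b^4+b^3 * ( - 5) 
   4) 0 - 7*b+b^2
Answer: 3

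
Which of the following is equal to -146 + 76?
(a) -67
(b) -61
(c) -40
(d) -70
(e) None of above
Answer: d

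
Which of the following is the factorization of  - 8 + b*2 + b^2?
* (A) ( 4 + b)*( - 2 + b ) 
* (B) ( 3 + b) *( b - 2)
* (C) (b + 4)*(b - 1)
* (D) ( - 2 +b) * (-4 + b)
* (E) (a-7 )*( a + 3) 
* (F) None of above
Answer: A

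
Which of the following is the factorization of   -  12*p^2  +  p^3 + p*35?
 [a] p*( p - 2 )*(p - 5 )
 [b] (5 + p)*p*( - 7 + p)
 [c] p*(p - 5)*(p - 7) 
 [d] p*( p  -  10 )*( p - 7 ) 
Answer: c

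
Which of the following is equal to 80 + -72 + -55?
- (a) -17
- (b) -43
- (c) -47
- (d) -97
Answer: c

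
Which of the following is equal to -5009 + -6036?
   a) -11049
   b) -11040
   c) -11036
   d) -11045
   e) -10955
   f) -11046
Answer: d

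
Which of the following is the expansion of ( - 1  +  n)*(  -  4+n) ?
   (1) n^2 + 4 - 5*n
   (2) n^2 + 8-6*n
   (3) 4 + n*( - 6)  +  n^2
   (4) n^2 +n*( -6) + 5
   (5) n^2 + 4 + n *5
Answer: 1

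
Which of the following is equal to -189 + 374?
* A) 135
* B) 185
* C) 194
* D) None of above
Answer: B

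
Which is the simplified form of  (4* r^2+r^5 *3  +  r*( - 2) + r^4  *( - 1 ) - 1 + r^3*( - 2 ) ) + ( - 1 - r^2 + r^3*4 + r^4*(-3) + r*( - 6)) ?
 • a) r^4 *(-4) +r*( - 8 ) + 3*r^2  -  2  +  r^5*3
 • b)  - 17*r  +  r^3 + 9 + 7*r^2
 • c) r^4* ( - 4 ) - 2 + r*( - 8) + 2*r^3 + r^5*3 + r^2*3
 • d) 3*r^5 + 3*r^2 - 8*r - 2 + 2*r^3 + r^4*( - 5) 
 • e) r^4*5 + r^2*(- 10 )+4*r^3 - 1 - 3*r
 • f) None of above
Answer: c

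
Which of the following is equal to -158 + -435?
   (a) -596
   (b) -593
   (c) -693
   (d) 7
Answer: b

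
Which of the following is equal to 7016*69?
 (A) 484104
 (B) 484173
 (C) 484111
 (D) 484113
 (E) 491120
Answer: A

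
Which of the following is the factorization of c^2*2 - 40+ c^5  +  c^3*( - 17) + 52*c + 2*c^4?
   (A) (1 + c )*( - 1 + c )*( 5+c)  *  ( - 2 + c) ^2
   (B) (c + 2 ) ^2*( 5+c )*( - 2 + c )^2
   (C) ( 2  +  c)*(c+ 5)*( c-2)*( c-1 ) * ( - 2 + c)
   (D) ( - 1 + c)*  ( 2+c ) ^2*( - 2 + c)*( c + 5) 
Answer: C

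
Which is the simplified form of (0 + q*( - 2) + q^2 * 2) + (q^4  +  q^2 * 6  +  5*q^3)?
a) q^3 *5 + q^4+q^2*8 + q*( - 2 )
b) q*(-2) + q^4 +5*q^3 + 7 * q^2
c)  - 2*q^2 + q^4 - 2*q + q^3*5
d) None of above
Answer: a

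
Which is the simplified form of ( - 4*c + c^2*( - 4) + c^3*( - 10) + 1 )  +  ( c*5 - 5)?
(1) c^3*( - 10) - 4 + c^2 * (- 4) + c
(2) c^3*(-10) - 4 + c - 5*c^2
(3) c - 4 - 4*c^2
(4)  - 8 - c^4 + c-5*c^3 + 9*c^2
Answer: 1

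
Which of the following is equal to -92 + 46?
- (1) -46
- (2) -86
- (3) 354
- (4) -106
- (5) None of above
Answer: 1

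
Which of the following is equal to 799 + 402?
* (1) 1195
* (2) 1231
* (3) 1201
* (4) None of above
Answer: 3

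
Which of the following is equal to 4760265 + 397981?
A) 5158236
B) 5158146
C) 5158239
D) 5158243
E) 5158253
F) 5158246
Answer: F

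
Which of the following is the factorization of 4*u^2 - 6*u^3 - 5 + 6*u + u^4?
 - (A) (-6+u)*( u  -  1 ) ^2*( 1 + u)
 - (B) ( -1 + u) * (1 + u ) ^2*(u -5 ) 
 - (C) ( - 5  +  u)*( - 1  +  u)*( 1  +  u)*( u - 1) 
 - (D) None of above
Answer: C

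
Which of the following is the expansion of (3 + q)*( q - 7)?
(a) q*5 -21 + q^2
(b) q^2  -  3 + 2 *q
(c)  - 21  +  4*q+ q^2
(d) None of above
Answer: d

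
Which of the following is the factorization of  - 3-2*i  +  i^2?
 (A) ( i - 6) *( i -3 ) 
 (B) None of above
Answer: B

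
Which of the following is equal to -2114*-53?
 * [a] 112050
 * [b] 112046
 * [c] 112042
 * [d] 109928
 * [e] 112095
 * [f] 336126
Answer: c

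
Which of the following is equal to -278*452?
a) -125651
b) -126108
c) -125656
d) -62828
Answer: c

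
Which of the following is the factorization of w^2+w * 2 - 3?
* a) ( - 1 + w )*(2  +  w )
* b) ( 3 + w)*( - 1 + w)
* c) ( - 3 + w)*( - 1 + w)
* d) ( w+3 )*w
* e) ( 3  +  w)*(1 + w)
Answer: b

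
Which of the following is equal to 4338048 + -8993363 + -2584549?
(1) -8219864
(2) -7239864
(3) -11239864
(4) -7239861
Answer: 2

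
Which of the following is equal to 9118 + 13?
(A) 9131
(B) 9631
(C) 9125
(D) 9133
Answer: A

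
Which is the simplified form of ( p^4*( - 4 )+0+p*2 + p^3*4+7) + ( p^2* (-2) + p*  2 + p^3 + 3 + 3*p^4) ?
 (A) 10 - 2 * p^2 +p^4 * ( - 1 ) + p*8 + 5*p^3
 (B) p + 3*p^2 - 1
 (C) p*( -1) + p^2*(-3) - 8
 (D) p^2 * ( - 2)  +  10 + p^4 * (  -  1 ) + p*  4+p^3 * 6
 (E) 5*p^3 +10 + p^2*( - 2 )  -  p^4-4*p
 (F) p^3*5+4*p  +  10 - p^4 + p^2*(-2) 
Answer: F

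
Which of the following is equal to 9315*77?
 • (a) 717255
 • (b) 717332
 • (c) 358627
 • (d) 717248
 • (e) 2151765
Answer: a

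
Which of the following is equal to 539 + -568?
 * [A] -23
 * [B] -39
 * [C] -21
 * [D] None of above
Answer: D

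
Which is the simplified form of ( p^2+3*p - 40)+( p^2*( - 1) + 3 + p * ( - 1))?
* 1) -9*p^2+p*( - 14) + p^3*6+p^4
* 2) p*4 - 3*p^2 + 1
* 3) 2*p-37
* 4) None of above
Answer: 3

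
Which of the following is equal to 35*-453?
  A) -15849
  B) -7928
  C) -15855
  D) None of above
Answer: C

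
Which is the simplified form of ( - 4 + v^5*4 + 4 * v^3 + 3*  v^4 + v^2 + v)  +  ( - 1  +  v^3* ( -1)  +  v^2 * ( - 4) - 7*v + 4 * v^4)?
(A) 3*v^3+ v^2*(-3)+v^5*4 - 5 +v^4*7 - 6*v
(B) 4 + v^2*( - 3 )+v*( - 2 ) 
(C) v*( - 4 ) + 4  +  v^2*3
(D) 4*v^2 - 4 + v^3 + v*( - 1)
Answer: A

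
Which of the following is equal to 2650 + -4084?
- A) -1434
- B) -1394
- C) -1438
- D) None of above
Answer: A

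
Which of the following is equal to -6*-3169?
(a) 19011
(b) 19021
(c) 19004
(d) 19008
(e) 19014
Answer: e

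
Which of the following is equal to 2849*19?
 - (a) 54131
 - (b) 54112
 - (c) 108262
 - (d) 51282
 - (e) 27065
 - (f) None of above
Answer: a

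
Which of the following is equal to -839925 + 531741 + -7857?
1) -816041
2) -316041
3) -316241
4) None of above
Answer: 2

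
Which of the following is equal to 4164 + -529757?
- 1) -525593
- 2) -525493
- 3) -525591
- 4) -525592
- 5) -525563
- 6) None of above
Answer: 1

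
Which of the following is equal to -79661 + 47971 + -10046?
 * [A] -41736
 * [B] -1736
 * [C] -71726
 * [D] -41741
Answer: A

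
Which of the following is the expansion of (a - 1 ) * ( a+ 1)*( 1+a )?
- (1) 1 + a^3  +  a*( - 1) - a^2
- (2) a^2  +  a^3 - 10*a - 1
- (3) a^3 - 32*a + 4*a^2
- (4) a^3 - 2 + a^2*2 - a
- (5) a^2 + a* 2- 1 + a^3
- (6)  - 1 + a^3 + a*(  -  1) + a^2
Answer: 6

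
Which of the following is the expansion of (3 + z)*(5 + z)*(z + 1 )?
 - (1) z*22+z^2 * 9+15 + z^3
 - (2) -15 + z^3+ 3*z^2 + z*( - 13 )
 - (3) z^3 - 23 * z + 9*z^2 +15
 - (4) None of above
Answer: 4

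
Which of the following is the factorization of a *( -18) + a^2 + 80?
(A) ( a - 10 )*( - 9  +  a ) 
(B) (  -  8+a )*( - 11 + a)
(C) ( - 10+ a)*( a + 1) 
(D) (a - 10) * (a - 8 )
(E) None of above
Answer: D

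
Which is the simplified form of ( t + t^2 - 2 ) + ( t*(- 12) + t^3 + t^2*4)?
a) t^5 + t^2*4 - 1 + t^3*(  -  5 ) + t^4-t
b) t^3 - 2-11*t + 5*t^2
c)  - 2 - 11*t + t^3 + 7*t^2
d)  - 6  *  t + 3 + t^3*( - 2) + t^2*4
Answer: b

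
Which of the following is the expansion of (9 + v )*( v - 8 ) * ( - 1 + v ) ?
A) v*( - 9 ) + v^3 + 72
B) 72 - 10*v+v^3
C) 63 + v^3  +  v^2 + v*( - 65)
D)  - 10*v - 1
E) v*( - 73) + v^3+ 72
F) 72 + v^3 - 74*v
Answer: E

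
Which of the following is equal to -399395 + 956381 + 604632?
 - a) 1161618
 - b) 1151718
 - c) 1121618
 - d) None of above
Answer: a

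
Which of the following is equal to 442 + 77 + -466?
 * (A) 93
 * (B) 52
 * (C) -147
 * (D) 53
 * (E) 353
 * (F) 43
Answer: D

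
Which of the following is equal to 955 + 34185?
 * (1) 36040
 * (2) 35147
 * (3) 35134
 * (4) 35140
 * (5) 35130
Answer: 4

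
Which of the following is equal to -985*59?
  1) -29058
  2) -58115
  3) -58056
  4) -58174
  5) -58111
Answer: 2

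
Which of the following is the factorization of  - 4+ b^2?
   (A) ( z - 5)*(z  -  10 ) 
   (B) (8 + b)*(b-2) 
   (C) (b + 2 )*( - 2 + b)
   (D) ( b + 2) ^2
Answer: C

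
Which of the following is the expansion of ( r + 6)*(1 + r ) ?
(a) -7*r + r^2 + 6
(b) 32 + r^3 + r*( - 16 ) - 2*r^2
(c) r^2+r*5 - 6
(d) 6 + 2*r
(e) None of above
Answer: e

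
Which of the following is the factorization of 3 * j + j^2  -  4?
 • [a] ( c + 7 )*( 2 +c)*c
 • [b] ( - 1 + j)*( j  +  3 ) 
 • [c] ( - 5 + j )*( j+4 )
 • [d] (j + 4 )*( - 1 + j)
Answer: d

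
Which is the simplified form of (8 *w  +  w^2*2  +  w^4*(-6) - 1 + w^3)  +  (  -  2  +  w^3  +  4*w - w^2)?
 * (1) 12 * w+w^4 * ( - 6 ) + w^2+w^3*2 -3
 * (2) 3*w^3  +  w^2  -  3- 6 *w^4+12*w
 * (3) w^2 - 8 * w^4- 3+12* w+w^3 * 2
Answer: 1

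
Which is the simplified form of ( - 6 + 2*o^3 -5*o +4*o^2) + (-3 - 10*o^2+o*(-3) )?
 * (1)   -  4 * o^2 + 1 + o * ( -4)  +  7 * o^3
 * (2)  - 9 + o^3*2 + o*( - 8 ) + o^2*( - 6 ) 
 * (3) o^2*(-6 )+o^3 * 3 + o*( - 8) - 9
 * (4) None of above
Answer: 2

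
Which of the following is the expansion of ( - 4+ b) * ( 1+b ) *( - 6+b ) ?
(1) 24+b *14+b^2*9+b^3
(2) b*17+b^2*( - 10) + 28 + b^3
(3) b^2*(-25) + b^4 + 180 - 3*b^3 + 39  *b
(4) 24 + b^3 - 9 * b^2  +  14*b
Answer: 4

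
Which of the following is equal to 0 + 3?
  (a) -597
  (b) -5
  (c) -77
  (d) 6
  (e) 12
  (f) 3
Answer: f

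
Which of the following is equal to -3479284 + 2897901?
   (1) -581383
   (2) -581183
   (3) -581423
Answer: 1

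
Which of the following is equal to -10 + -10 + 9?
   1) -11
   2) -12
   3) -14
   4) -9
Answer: 1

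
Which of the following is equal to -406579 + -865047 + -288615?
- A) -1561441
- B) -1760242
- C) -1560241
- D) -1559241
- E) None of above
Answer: C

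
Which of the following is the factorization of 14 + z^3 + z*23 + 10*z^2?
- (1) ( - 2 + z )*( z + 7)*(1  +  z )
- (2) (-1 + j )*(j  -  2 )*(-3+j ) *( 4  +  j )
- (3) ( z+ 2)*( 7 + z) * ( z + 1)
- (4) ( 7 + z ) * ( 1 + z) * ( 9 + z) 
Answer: 3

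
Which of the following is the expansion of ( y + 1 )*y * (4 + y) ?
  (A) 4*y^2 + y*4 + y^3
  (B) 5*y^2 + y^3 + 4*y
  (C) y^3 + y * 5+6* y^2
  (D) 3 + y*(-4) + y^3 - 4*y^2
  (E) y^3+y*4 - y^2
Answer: B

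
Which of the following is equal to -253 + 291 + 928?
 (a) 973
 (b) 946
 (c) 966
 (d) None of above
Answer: c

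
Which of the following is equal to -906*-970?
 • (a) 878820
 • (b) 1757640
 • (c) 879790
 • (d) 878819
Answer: a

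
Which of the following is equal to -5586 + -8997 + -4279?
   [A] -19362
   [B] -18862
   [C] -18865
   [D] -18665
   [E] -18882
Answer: B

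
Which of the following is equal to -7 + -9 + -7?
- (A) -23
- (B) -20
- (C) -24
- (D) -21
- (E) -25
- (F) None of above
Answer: A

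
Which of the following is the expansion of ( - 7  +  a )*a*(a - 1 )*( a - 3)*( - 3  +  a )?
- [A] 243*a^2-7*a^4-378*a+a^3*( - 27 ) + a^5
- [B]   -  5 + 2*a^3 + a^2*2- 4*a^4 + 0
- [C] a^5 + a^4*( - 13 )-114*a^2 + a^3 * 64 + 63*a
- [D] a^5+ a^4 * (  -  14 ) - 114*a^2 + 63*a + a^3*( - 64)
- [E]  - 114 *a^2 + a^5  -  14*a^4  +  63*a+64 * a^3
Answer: E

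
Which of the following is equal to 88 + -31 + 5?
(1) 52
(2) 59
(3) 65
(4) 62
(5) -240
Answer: 4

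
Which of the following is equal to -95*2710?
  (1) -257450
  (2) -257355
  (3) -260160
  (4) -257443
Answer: 1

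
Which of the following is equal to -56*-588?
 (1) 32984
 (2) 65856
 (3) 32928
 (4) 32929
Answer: 3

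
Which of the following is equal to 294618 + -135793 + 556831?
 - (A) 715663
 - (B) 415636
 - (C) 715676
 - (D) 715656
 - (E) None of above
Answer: D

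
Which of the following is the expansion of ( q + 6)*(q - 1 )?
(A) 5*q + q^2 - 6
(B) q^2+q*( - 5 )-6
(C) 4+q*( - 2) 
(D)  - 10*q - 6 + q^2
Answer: A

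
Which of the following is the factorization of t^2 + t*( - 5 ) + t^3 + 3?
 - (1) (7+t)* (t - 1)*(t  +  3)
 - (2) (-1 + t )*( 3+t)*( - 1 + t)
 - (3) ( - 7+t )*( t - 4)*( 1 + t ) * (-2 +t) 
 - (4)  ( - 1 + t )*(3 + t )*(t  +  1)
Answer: 2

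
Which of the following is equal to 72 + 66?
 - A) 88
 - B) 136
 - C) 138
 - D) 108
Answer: C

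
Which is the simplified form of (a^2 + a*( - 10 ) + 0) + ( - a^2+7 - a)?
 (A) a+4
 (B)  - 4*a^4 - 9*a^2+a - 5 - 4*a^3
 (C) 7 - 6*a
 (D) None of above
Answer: D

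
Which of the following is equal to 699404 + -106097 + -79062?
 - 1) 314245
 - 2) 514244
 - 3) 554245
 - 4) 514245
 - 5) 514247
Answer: 4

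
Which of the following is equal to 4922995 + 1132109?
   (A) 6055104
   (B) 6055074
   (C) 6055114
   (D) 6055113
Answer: A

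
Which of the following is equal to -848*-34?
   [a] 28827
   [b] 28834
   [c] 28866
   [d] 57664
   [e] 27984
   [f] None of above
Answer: f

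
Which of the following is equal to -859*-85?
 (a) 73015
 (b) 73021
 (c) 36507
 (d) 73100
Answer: a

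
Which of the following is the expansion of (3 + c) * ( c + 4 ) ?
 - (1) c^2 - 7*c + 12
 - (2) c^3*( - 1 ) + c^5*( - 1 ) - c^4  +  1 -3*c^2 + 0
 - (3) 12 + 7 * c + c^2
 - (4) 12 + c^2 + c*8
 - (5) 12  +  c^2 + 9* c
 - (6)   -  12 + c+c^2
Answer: 3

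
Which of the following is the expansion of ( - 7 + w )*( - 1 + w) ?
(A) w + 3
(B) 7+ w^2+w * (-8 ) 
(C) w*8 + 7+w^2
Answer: B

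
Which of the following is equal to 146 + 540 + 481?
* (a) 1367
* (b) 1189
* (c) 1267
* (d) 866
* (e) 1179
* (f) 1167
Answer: f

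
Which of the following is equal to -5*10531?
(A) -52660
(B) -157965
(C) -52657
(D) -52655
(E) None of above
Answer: D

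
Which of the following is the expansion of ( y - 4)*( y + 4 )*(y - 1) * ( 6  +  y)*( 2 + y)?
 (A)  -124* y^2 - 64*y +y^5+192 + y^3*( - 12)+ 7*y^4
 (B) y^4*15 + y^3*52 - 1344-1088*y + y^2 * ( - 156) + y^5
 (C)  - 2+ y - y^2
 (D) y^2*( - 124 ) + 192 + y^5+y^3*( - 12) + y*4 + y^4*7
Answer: A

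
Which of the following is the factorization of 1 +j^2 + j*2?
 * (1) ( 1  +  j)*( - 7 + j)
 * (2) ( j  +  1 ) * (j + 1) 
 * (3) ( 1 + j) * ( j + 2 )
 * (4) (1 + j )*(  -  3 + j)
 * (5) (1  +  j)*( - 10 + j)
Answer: 2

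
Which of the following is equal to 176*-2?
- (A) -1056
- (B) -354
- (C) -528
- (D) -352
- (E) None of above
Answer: D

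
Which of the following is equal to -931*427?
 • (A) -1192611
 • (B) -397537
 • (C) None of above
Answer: B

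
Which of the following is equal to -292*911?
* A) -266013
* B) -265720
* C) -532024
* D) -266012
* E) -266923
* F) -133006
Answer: D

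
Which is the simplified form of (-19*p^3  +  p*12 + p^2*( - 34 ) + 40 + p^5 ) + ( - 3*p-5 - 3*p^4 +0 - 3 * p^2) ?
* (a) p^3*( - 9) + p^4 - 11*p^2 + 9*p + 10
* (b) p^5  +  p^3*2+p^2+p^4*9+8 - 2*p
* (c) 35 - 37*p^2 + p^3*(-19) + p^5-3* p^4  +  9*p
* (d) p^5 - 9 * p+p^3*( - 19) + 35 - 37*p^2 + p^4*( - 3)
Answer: c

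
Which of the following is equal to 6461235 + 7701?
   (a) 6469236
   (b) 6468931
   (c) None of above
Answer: c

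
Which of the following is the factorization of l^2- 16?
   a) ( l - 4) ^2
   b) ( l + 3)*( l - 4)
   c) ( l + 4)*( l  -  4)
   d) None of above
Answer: c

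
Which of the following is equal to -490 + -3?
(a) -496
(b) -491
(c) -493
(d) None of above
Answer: c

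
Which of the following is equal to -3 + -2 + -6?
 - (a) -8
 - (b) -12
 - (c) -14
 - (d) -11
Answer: d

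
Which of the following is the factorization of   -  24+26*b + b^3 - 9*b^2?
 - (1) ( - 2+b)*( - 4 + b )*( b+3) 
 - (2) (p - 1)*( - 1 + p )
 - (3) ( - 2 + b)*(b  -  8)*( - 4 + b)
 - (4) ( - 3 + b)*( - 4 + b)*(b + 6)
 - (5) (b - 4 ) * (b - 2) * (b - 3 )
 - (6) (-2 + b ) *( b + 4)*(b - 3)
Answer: 5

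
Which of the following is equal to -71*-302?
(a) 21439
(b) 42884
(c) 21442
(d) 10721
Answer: c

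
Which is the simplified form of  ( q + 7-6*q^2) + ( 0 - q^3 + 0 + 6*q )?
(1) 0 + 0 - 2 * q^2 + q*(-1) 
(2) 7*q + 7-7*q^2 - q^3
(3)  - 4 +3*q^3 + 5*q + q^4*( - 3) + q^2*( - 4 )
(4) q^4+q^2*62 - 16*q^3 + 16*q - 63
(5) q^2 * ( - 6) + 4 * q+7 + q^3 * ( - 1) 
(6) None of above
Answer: 6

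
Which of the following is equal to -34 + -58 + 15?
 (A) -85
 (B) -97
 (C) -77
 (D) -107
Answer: C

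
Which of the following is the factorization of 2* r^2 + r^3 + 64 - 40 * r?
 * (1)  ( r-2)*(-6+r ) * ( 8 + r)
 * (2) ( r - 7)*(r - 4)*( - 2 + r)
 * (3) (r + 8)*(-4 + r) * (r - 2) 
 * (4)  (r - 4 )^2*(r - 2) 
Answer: 3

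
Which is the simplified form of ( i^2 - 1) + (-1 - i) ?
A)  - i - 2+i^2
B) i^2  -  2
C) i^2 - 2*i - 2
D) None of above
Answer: A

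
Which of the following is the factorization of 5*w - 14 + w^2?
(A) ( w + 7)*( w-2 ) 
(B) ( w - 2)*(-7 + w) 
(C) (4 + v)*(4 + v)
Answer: A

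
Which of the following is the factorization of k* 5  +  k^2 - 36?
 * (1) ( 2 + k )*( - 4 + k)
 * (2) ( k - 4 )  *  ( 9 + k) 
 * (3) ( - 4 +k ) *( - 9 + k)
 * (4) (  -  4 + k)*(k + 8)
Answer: 2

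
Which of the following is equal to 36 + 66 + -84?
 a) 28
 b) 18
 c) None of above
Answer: b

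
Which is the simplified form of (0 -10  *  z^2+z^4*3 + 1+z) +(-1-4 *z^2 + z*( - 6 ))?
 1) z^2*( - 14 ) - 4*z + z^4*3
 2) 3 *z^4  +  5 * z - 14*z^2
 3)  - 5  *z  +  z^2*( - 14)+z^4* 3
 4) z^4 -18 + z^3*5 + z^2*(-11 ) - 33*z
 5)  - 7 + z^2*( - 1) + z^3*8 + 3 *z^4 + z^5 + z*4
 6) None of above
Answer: 3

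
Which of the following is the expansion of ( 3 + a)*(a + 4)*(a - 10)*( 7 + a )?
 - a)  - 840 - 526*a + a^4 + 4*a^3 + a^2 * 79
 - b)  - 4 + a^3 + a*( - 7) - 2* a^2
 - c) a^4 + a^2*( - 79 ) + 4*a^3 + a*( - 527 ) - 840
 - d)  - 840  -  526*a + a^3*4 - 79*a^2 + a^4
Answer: d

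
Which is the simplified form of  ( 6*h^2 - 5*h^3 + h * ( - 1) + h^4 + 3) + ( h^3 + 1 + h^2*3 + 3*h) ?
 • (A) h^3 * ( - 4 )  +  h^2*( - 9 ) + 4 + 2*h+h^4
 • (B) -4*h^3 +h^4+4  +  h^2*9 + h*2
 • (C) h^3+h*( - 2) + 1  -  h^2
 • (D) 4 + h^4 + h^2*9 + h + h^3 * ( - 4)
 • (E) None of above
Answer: B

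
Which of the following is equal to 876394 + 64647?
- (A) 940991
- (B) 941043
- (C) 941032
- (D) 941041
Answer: D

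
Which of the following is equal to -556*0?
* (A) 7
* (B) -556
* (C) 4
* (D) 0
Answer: D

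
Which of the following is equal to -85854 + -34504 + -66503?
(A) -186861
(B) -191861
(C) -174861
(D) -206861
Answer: A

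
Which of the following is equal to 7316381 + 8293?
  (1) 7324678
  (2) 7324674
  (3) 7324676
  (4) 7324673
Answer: 2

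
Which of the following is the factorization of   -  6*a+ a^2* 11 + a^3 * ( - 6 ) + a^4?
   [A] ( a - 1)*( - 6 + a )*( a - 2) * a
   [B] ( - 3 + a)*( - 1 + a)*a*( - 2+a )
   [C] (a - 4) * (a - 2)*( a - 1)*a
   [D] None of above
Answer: B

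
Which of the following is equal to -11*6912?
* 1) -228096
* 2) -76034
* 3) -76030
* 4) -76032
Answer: 4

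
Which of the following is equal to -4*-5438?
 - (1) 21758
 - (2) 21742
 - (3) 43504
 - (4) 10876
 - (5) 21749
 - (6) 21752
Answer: 6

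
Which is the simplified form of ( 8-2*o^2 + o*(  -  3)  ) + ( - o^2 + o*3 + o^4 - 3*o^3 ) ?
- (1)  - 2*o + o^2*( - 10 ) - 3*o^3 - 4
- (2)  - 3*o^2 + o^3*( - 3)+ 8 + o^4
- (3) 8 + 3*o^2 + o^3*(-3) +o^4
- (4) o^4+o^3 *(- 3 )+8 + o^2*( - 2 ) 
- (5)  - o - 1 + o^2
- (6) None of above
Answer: 2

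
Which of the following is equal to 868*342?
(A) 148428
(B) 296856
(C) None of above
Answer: B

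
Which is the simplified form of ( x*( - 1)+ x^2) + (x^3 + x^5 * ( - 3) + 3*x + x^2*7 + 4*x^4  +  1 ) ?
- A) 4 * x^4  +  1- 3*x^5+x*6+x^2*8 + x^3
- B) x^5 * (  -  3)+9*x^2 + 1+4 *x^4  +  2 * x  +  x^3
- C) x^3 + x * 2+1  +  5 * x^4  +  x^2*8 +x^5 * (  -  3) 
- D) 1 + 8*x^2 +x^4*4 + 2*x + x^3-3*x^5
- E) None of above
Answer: D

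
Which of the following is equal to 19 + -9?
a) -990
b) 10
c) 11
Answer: b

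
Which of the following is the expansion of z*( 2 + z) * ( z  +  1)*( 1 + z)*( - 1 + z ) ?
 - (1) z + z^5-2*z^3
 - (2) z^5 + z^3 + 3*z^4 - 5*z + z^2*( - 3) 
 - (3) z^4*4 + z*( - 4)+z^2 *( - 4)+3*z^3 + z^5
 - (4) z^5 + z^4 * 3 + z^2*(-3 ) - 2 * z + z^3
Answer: 4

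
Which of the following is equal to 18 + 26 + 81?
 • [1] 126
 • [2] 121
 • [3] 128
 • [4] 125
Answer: 4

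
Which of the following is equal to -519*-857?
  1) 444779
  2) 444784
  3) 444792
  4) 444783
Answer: 4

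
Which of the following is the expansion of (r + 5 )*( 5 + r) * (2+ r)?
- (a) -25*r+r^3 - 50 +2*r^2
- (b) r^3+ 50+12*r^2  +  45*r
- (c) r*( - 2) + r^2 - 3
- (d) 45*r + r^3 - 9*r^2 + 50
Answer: b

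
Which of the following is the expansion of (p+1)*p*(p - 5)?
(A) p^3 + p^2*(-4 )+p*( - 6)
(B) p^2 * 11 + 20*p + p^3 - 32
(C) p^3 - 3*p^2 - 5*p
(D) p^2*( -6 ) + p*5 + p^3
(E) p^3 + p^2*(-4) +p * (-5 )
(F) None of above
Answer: E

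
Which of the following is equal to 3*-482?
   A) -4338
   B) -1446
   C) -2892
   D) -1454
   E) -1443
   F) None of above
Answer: B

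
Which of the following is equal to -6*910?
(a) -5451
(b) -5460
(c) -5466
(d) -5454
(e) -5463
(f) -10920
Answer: b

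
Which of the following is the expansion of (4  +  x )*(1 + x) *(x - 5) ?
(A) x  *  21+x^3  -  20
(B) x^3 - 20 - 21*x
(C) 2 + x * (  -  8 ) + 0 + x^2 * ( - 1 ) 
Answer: B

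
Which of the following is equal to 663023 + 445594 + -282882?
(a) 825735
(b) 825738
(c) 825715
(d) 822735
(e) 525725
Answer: a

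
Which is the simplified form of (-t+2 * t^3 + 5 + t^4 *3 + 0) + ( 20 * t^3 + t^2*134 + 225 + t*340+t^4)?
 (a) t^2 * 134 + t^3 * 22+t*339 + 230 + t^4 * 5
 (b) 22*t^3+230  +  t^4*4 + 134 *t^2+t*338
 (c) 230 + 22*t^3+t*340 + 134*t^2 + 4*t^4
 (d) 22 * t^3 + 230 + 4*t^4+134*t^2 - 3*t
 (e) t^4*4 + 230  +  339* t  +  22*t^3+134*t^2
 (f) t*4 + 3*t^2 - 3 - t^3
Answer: e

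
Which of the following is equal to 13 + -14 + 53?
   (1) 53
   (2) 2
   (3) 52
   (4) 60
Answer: 3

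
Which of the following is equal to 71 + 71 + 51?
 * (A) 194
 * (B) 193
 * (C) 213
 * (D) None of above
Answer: B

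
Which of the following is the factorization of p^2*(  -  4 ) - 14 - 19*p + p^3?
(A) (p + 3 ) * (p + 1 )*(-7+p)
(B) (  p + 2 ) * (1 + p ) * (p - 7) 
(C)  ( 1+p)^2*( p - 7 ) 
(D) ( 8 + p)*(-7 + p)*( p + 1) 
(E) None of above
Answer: B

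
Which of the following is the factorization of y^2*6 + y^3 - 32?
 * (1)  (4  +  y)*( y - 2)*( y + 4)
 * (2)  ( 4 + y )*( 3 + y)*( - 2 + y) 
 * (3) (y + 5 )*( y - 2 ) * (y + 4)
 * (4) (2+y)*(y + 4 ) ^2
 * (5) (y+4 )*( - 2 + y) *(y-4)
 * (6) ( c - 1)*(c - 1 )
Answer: 1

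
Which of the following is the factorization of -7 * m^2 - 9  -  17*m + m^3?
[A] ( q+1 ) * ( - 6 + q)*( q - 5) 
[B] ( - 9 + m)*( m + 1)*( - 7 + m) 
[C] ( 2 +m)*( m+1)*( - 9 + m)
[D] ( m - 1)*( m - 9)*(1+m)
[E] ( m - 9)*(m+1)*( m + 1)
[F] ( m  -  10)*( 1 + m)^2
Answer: E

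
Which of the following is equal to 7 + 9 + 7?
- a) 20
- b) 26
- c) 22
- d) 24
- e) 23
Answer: e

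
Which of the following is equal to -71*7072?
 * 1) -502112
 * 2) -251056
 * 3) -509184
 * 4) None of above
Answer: 1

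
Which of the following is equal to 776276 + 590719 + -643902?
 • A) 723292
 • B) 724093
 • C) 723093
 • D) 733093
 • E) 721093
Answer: C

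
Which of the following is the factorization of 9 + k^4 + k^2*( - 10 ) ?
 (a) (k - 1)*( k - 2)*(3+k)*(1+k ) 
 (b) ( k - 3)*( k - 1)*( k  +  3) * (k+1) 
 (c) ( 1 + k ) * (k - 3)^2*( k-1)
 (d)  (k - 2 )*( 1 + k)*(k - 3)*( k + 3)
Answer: b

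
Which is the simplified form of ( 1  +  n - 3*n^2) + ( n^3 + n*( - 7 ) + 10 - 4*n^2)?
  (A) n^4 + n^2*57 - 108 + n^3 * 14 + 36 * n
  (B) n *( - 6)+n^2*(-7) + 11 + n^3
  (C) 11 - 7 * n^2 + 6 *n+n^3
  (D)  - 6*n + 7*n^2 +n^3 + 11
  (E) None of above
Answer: B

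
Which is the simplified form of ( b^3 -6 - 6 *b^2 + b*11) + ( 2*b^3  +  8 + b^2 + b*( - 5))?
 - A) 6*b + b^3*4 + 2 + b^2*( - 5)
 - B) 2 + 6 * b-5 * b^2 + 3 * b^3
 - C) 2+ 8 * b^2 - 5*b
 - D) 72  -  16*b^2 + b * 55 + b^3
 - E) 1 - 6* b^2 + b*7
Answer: B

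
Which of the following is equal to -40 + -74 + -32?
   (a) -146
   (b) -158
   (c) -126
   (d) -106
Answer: a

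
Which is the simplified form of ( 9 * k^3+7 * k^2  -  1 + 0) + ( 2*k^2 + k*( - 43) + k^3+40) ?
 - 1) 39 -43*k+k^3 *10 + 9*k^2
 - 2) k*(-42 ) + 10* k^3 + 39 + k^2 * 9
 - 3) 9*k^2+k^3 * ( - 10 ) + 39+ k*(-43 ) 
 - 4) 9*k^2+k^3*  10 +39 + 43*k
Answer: 1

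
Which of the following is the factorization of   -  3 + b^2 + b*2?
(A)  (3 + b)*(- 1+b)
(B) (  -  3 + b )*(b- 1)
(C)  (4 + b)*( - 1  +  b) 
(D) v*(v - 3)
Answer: A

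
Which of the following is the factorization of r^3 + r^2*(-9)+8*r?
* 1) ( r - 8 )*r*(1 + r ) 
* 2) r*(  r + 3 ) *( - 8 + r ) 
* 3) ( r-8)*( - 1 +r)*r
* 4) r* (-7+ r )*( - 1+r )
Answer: 3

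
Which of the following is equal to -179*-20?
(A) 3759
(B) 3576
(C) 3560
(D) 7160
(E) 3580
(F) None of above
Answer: E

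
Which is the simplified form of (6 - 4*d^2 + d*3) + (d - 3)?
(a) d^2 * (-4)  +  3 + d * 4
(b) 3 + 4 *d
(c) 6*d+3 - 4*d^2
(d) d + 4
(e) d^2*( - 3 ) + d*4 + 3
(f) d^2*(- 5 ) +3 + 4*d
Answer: a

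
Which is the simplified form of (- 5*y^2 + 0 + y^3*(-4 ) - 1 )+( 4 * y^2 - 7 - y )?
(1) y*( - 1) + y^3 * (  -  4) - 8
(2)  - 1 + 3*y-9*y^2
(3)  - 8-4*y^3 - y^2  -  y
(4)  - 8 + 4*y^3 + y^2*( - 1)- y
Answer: 3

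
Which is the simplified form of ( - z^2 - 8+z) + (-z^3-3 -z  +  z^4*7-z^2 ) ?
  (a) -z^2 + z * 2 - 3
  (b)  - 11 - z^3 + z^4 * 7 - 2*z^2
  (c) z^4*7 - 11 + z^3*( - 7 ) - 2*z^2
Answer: b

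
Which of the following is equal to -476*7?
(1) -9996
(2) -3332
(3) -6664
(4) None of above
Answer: 2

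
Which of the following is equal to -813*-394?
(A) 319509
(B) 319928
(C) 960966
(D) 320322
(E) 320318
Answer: D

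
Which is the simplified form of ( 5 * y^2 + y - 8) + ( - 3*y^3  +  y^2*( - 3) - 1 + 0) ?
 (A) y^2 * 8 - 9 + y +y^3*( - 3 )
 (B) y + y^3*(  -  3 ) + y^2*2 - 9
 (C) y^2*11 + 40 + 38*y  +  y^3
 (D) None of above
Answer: B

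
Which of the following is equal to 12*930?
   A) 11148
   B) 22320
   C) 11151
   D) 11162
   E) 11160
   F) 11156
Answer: E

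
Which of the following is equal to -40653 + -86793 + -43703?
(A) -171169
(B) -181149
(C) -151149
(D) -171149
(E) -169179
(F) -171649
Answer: D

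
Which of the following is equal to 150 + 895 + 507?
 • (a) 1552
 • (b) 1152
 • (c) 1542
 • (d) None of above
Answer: a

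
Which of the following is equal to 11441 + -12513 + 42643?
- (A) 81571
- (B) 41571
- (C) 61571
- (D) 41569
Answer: B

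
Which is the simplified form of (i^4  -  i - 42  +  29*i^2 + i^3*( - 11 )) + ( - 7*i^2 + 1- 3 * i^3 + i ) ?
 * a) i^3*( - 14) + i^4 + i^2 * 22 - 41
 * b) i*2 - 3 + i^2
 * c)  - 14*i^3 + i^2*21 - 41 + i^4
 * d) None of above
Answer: a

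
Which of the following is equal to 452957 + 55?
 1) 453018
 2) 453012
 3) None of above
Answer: 2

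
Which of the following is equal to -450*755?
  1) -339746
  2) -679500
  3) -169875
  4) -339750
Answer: 4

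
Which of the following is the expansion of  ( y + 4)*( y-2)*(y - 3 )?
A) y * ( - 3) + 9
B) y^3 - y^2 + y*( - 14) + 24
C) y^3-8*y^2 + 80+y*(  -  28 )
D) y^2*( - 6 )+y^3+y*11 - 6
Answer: B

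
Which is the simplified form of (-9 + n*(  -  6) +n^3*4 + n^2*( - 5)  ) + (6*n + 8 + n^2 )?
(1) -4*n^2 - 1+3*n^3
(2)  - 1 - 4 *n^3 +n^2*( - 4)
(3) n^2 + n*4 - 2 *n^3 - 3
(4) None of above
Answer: 4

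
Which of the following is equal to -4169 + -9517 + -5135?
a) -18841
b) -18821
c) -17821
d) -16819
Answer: b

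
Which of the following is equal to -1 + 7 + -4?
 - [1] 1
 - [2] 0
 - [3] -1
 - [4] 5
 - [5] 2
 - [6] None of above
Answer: 5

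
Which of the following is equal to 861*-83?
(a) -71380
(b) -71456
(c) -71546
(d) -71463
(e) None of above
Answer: d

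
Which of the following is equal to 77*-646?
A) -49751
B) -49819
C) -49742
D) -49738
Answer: C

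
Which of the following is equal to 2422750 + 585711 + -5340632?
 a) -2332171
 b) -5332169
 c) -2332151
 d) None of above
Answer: a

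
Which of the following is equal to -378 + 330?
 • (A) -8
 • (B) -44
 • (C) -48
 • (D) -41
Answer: C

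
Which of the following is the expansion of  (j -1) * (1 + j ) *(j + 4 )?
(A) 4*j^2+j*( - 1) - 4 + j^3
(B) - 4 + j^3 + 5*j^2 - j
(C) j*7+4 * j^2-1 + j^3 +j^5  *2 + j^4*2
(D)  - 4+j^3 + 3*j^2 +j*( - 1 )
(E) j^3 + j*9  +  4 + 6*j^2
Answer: A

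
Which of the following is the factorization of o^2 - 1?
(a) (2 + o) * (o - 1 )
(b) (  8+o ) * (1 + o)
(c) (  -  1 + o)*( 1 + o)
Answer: c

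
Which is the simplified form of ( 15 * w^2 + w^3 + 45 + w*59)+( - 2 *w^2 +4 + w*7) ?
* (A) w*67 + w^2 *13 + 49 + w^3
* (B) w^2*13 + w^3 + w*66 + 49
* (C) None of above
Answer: B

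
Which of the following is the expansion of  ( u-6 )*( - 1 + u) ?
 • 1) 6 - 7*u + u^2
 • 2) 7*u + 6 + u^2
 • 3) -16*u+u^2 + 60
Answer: 1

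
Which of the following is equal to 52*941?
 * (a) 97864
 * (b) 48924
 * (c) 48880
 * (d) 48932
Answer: d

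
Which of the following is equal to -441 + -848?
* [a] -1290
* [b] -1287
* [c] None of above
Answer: c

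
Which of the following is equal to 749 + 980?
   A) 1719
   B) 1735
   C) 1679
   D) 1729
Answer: D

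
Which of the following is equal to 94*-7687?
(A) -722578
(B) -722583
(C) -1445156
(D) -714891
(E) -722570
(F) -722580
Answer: A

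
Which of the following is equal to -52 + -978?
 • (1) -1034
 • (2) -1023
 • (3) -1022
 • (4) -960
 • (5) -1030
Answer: 5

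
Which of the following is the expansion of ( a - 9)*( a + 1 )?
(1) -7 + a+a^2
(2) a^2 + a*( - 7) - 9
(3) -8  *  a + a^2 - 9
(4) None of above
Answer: 3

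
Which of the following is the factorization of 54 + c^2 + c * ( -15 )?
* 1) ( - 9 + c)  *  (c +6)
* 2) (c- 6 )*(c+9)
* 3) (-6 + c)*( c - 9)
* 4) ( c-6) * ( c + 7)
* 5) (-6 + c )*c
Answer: 3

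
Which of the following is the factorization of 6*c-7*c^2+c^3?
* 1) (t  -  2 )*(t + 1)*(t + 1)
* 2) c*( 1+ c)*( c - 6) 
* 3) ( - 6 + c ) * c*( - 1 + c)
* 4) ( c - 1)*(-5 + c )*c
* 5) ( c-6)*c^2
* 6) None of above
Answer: 3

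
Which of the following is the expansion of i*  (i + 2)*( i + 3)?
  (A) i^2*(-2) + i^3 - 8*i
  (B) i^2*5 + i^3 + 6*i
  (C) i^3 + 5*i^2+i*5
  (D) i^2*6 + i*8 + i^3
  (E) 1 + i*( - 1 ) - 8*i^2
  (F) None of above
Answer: B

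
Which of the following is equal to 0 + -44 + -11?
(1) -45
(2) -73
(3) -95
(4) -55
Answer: 4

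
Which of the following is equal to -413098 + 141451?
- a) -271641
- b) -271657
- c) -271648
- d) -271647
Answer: d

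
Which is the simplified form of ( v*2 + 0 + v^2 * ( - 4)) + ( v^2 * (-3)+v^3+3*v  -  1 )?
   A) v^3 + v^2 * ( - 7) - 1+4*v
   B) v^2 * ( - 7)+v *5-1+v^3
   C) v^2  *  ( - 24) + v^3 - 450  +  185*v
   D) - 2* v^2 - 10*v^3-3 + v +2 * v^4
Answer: B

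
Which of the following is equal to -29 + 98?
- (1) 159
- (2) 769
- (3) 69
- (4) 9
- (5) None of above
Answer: 3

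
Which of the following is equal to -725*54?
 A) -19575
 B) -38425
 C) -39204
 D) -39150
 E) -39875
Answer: D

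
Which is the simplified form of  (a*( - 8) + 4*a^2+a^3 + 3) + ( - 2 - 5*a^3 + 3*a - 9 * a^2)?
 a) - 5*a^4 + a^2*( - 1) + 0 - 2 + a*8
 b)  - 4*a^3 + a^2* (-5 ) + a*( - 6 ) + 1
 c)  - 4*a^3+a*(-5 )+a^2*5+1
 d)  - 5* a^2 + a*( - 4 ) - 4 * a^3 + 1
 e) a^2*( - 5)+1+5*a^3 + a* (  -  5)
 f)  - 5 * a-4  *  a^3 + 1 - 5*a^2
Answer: f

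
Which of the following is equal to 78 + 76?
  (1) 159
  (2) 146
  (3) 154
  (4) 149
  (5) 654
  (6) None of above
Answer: 3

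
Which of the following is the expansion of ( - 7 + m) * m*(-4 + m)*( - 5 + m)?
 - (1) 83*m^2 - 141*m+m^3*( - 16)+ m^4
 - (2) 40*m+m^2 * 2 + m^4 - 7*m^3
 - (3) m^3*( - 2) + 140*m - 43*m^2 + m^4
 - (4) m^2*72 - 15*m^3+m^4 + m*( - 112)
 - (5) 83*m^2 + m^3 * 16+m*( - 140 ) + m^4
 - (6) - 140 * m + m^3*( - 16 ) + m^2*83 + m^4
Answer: 6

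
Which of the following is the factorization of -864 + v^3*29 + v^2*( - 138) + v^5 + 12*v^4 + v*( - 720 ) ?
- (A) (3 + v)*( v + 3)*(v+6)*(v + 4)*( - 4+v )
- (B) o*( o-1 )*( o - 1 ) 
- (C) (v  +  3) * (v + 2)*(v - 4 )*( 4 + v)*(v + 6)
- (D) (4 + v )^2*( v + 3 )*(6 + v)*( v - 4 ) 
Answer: A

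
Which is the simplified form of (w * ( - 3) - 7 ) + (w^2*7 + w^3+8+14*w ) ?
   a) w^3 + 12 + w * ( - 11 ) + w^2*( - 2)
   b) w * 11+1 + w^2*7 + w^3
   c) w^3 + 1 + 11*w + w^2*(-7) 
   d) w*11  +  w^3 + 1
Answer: b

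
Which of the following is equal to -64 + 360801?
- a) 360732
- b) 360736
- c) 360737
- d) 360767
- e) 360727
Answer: c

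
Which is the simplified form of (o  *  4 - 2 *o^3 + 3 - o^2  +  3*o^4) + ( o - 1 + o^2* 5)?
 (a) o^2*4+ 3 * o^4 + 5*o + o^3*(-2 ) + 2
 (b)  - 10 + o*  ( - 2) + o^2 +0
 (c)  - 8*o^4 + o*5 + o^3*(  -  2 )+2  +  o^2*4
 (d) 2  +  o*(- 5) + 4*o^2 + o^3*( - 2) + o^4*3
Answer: a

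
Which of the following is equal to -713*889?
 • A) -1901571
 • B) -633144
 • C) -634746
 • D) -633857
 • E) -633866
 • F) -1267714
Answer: D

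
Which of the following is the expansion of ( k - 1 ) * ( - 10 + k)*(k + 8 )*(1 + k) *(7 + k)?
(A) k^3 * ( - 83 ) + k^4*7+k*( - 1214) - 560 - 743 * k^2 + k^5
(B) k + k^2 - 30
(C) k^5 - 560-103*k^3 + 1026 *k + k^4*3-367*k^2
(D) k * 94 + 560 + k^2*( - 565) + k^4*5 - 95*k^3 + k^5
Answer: D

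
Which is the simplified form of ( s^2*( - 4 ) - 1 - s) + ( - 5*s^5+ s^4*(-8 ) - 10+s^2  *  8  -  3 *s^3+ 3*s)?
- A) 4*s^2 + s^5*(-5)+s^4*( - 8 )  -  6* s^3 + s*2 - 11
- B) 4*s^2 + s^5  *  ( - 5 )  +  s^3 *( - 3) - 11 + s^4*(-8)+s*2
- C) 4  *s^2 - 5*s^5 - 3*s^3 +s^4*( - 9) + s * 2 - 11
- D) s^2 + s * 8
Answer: B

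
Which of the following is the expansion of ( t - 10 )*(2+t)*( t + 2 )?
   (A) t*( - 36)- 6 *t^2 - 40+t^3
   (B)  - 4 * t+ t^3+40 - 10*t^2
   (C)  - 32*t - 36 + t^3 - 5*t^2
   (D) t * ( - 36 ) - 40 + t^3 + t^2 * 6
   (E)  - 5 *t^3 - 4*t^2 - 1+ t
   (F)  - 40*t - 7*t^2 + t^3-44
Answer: A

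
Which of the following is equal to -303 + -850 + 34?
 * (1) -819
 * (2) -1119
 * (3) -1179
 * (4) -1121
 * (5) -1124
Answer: 2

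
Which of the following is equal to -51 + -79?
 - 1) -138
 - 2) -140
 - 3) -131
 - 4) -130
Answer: 4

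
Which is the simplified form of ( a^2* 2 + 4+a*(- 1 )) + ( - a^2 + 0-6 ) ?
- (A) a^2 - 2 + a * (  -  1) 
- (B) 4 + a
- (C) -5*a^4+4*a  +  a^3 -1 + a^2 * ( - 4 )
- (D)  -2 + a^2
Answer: A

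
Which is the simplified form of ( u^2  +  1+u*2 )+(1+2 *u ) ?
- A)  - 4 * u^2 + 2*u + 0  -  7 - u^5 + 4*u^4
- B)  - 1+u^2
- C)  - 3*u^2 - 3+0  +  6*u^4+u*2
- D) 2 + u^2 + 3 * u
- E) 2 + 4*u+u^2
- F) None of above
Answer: E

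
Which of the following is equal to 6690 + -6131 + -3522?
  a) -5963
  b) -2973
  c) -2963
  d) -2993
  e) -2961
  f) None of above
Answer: c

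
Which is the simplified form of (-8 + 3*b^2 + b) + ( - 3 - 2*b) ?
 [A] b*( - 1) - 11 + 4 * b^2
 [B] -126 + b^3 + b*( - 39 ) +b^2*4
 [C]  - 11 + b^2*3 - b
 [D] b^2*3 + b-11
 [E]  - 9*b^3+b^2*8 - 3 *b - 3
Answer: C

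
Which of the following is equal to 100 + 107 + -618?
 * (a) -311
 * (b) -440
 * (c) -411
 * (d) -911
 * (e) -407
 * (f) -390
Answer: c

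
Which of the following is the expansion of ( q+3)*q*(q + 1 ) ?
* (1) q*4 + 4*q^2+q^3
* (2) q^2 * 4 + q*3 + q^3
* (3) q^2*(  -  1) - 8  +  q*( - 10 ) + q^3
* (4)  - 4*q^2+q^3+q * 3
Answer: 2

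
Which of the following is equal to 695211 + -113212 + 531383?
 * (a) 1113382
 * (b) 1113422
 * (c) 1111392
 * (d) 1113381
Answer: a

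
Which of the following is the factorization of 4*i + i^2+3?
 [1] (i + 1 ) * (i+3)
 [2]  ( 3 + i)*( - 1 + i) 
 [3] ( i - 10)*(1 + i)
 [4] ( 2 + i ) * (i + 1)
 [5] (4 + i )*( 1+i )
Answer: 1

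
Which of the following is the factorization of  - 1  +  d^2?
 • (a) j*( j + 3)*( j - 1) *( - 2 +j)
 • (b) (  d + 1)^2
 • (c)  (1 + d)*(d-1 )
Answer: c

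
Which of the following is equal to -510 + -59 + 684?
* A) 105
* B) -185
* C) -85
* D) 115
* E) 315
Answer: D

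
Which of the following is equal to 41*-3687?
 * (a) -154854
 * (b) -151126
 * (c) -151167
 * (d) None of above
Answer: c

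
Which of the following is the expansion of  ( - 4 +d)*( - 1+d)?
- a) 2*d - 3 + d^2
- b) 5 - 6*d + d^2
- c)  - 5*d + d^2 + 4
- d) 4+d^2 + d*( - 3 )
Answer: c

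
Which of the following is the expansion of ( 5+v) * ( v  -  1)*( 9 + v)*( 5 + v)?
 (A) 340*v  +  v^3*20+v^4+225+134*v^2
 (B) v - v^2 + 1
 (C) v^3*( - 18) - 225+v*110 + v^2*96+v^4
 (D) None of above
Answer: D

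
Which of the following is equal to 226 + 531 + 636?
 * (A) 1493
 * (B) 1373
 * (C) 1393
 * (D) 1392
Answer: C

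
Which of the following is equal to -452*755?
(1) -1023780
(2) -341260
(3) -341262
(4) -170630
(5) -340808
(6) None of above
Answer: 2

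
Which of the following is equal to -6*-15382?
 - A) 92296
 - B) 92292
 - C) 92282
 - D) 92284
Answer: B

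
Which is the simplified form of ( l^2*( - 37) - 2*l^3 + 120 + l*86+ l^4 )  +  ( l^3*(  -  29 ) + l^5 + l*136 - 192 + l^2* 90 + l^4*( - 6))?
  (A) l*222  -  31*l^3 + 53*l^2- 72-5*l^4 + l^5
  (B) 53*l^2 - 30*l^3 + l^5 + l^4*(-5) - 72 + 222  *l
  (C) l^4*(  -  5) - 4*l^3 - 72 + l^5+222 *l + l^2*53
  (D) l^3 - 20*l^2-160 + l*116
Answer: A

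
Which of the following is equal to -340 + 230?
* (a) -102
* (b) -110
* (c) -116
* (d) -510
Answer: b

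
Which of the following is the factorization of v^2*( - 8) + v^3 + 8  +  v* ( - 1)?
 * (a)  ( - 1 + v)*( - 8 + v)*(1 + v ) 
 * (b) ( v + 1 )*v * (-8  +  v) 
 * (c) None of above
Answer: a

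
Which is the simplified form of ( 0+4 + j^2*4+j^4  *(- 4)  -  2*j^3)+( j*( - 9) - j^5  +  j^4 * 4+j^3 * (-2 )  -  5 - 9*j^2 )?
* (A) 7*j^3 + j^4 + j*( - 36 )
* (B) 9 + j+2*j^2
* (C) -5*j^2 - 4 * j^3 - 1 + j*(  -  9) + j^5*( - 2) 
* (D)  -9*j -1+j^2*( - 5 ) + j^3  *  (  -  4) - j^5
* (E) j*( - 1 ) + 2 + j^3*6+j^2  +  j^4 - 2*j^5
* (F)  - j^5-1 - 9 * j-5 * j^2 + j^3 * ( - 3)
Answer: D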